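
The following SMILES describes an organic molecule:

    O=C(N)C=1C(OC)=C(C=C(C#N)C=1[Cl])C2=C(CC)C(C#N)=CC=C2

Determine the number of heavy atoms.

24

Every atom symbol written in the SMILES (organic subset) is one heavy atom; implicit H are not written.
Heavy atoms by element → C:18, Cl:1, N:3, O:2.
Total: 24.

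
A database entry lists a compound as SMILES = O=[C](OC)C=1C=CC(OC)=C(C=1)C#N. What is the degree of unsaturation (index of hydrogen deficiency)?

7

Degree of unsaturation = (number of rings) + (number of π bonds).
Ring closures in the SMILES: 1.
π bonds: 4 double bonds (each 1 DoU), 1 triple bond (each 2 DoU) → 6 DoU from unsaturation.
Total DoU = 1 + 6 = 7.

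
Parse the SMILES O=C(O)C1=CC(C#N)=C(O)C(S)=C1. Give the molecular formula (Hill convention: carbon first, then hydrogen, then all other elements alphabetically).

C8H5NO3S

Walk through each heavy atom and fill implicit hydrogens from standard valence (C 4, N 3, O 2, S 2, halogen 1):
  atom 1: O, bond orders sum to 2 (valence 2) → 0 H
  atom 2: C, bond orders sum to 4 (valence 4) → 0 H
  atom 3: O, bond orders sum to 1 (valence 2) → 1 H
  atom 4: C, bond orders sum to 4 (valence 4) → 0 H
  atom 5: C, bond orders sum to 3 (valence 4) → 1 H
  atom 6: C, bond orders sum to 4 (valence 4) → 0 H
  atom 7: C, bond orders sum to 4 (valence 4) → 0 H
  atom 8: N, bond orders sum to 3 (valence 3) → 0 H
  atom 9: C, bond orders sum to 4 (valence 4) → 0 H
  atom 10: O, bond orders sum to 1 (valence 2) → 1 H
  atom 11: C, bond orders sum to 4 (valence 4) → 0 H
  atom 12: S, bond orders sum to 1 (valence 2) → 1 H
  atom 13: C, bond orders sum to 3 (valence 4) → 1 H
Totals → C:8, H:5, N:1, O:3, S:1.
In Hill order: C8H5NO3S.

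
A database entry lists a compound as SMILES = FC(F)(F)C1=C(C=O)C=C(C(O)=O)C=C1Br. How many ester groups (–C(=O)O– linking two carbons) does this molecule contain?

Scan the SMILES for the ester motif — none present.
Groups that are present: 1 aldehyde, 1 carboxylic acid.

0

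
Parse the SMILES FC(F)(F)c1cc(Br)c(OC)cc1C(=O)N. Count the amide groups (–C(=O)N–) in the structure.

The amide motif appears at heavy-atom position 14 in the SMILES.
Other groups present: 1 ether.
Amide count: 1.

1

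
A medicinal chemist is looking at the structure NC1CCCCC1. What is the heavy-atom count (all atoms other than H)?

Every atom symbol written in the SMILES (organic subset) is one heavy atom; implicit H are not written.
Heavy atoms by element → C:6, N:1.
Total: 7.

7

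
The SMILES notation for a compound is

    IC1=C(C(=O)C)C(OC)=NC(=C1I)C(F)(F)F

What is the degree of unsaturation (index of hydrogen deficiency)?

5

Molecular formula: C9H6F3I2NO2.
DoU = (2C + 2 + N − H − X) / 2, where X is the halogen count and O/S are ignored.
    = (2·9 + 2 + 1 − 6 − 5) / 2 = 10 / 2 = 5.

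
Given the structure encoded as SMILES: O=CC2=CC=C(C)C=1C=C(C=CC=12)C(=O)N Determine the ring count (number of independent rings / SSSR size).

In SMILES, each pair of matching ring-closure digits denotes one ring-closing bond; the number of such bonds equals the number of independent rings.
Ring-closure bonds here: 2.

2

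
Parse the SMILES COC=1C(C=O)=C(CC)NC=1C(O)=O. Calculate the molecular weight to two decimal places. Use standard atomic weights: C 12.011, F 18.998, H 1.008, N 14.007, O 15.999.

First, the molecular formula is C9H11NO4 (counting implicit H from valence).
  C: 9 × 12.011 = 108.099
  H: 11 × 1.008 = 11.088
  N: 1 × 14.007 = 14.007
  O: 4 × 15.999 = 63.996
Sum: 9×12.011 + 11×1.008 + 1×14.007 + 4×15.999 = 197.190 → 197.19 g/mol.

197.19 g/mol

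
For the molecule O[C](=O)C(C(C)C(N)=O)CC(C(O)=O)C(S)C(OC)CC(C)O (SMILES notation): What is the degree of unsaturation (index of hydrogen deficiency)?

Degree of unsaturation = (number of rings) + (number of π bonds).
Ring closures in the SMILES: 0.
π bonds: 3 double bonds (each 1 DoU) → 3 DoU from unsaturation.
Total DoU = 0 + 3 = 3.

3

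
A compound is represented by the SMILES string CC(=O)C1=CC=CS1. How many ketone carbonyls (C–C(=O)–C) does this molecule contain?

1

The ketone motif appears at heavy-atom position 2 in the SMILES.
Ketone count: 1.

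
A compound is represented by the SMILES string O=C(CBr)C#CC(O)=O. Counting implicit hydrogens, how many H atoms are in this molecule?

3

Walk through each heavy atom and fill implicit hydrogens from standard valence (C 4, N 3, O 2, S 2, halogen 1):
  atom 1: O, bond orders sum to 2 (valence 2) → 0 H
  atom 2: C, bond orders sum to 4 (valence 4) → 0 H
  atom 3: C, bond orders sum to 2 (valence 4) → 2 H
  atom 4: Br (halogen, monovalent) → 0 H
  atom 5: C, bond orders sum to 4 (valence 4) → 0 H
  atom 6: C, bond orders sum to 4 (valence 4) → 0 H
  atom 7: C, bond orders sum to 4 (valence 4) → 0 H
  atom 8: O, bond orders sum to 1 (valence 2) → 1 H
  atom 9: O, bond orders sum to 2 (valence 2) → 0 H
Total hydrogens: 3.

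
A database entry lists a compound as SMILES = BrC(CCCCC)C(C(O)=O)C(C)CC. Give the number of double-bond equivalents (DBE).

1

Degree of unsaturation = (number of rings) + (number of π bonds).
Ring closures in the SMILES: 0.
π bonds: 1 double bond (each 1 DoU) → 1 DoU from unsaturation.
Total DoU = 0 + 1 = 1.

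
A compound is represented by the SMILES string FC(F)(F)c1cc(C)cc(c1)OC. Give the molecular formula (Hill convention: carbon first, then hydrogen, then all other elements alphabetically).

C9H9F3O

Walk through each heavy atom and fill implicit hydrogens from standard valence (C 4, N 3, O 2, S 2, halogen 1); for lowercase aromatic atoms, an aromatic c carries 1 H when it has two neighbours and 0 H with three, and aromatic n carries 0 H:
  atom 1: F (halogen, monovalent) → 0 H
  atom 2: C, bond orders sum to 4 (valence 4) → 0 H
  atom 3: F (halogen, monovalent) → 0 H
  atom 4: F (halogen, monovalent) → 0 H
  atom 5: aromatic c, 3 neighbours → 0 H
  atom 6: aromatic c, 2 neighbours → 1 H
  atom 7: aromatic c, 3 neighbours → 0 H
  atom 8: C, bond orders sum to 1 (valence 4) → 3 H
  atom 9: aromatic c, 2 neighbours → 1 H
  atom 10: aromatic c, 3 neighbours → 0 H
  atom 11: aromatic c, 2 neighbours → 1 H
  atom 12: O, bond orders sum to 2 (valence 2) → 0 H
  atom 13: C, bond orders sum to 1 (valence 4) → 3 H
Totals → C:9, H:9, F:3, O:1.
In Hill order: C9H9F3O.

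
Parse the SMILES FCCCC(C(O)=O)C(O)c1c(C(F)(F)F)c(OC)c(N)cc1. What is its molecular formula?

C14H17F4NO4

Walk through each heavy atom and fill implicit hydrogens from standard valence (C 4, N 3, O 2, S 2, halogen 1); for lowercase aromatic atoms, an aromatic c carries 1 H when it has two neighbours and 0 H with three, and aromatic n carries 0 H:
  atom 1: F (halogen, monovalent) → 0 H
  atom 2: C, bond orders sum to 2 (valence 4) → 2 H
  atom 3: C, bond orders sum to 2 (valence 4) → 2 H
  atom 4: C, bond orders sum to 2 (valence 4) → 2 H
  atom 5: C, bond orders sum to 3 (valence 4) → 1 H
  atom 6: C, bond orders sum to 4 (valence 4) → 0 H
  atom 7: O, bond orders sum to 1 (valence 2) → 1 H
  atom 8: O, bond orders sum to 2 (valence 2) → 0 H
  atom 9: C, bond orders sum to 3 (valence 4) → 1 H
  atom 10: O, bond orders sum to 1 (valence 2) → 1 H
  atom 11: aromatic c, 3 neighbours → 0 H
  atom 12: aromatic c, 3 neighbours → 0 H
  atom 13: C, bond orders sum to 4 (valence 4) → 0 H
  atom 14: F (halogen, monovalent) → 0 H
  atom 15: F (halogen, monovalent) → 0 H
  atom 16: F (halogen, monovalent) → 0 H
  atom 17: aromatic c, 3 neighbours → 0 H
  atom 18: O, bond orders sum to 2 (valence 2) → 0 H
  atom 19: C, bond orders sum to 1 (valence 4) → 3 H
  atom 20: aromatic c, 3 neighbours → 0 H
  atom 21: N, bond orders sum to 1 (valence 3) → 2 H
  atom 22: aromatic c, 2 neighbours → 1 H
  atom 23: aromatic c, 2 neighbours → 1 H
Totals → C:14, H:17, F:4, N:1, O:4.
In Hill order: C14H17F4NO4.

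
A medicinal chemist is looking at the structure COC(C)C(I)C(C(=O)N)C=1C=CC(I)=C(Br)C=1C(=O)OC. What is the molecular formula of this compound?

Walk through each heavy atom and fill implicit hydrogens from standard valence (C 4, N 3, O 2, S 2, halogen 1):
  atom 1: C, bond orders sum to 1 (valence 4) → 3 H
  atom 2: O, bond orders sum to 2 (valence 2) → 0 H
  atom 3: C, bond orders sum to 3 (valence 4) → 1 H
  atom 4: C, bond orders sum to 1 (valence 4) → 3 H
  atom 5: C, bond orders sum to 3 (valence 4) → 1 H
  atom 6: I (halogen, monovalent) → 0 H
  atom 7: C, bond orders sum to 3 (valence 4) → 1 H
  atom 8: C, bond orders sum to 4 (valence 4) → 0 H
  atom 9: O, bond orders sum to 2 (valence 2) → 0 H
  atom 10: N, bond orders sum to 1 (valence 3) → 2 H
  atom 11: C, bond orders sum to 4 (valence 4) → 0 H
  atom 12: C, bond orders sum to 3 (valence 4) → 1 H
  atom 13: C, bond orders sum to 3 (valence 4) → 1 H
  atom 14: C, bond orders sum to 4 (valence 4) → 0 H
  atom 15: I (halogen, monovalent) → 0 H
  atom 16: C, bond orders sum to 4 (valence 4) → 0 H
  atom 17: Br (halogen, monovalent) → 0 H
  atom 18: C, bond orders sum to 4 (valence 4) → 0 H
  atom 19: C, bond orders sum to 4 (valence 4) → 0 H
  atom 20: O, bond orders sum to 2 (valence 2) → 0 H
  atom 21: O, bond orders sum to 2 (valence 2) → 0 H
  atom 22: C, bond orders sum to 1 (valence 4) → 3 H
Totals → C:14, H:16, Br:1, I:2, N:1, O:4.
In Hill order: C14H16BrI2NO4.

C14H16BrI2NO4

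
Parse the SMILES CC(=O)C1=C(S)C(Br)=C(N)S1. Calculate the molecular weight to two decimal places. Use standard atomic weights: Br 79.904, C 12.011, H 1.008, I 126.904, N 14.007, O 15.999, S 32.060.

First, the molecular formula is C6H6BrNOS2 (counting implicit H from valence).
  Br: 1 × 79.904 = 79.904
  C: 6 × 12.011 = 72.066
  H: 6 × 1.008 = 6.048
  N: 1 × 14.007 = 14.007
  O: 1 × 15.999 = 15.999
  S: 2 × 32.060 = 64.120
Sum: 1×79.904 + 6×12.011 + 6×1.008 + 1×14.007 + 1×15.999 + 2×32.060 = 252.144 → 252.14 g/mol.

252.14 g/mol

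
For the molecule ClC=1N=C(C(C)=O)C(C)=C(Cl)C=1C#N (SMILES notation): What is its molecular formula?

C9H6Cl2N2O

Walk through each heavy atom and fill implicit hydrogens from standard valence (C 4, N 3, O 2, S 2, halogen 1):
  atom 1: Cl (halogen, monovalent) → 0 H
  atom 2: C, bond orders sum to 4 (valence 4) → 0 H
  atom 3: N, bond orders sum to 3 (valence 3) → 0 H
  atom 4: C, bond orders sum to 4 (valence 4) → 0 H
  atom 5: C, bond orders sum to 4 (valence 4) → 0 H
  atom 6: C, bond orders sum to 1 (valence 4) → 3 H
  atom 7: O, bond orders sum to 2 (valence 2) → 0 H
  atom 8: C, bond orders sum to 4 (valence 4) → 0 H
  atom 9: C, bond orders sum to 1 (valence 4) → 3 H
  atom 10: C, bond orders sum to 4 (valence 4) → 0 H
  atom 11: Cl (halogen, monovalent) → 0 H
  atom 12: C, bond orders sum to 4 (valence 4) → 0 H
  atom 13: C, bond orders sum to 4 (valence 4) → 0 H
  atom 14: N, bond orders sum to 3 (valence 3) → 0 H
Totals → C:9, H:6, Cl:2, N:2, O:1.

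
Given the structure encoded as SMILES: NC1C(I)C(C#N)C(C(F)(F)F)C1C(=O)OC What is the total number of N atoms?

2

Scan the SMILES for N atoms (remember two-letter symbols like Cl and Br are single atoms).
Nitrogen count: 2.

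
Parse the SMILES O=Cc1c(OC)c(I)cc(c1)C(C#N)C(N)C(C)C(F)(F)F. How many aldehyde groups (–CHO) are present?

The aldehyde motif appears at heavy-atom position 2 in the SMILES.
Other groups present: 1 ether, 1 nitrile, 1 primary amine.
Aldehyde count: 1.

1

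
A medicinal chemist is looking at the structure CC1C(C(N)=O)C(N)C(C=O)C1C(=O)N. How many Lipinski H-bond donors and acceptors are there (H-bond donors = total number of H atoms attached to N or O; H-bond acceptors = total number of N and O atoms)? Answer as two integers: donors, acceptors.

Donors: find every N or O and count the H atoms it carries.
  atom 5 (N): bond orders sum to 1 → 2 H
  atom 6 (O): bond orders sum to 2 → 0 H
  atom 8 (N): bond orders sum to 1 → 2 H
  atom 11 (O): bond orders sum to 2 → 0 H
  atom 14 (O): bond orders sum to 2 → 0 H
  atom 15 (N): bond orders sum to 1 → 2 H
Lipinski HBD = 6.
Acceptors: N atoms = 3, O atoms = 3 → HBA = 6.

6, 6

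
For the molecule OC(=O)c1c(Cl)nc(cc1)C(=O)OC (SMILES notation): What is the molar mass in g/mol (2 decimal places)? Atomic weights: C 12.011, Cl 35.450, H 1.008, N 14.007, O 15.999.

First, the molecular formula is C8H6ClNO4 (counting implicit H from valence).
  C: 8 × 12.011 = 96.088
  Cl: 1 × 35.450 = 35.450
  H: 6 × 1.008 = 6.048
  N: 1 × 14.007 = 14.007
  O: 4 × 15.999 = 63.996
Sum: 8×12.011 + 1×35.450 + 6×1.008 + 1×14.007 + 4×15.999 = 215.589 → 215.59 g/mol.

215.59 g/mol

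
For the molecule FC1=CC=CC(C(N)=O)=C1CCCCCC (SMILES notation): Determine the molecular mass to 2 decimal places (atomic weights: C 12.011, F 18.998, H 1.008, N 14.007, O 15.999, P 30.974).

First, the molecular formula is C13H18FNO (counting implicit H from valence).
  C: 13 × 12.011 = 156.143
  F: 1 × 18.998 = 18.998
  H: 18 × 1.008 = 18.144
  N: 1 × 14.007 = 14.007
  O: 1 × 15.999 = 15.999
Sum: 13×12.011 + 1×18.998 + 18×1.008 + 1×14.007 + 1×15.999 = 223.291 → 223.29 g/mol.

223.29 g/mol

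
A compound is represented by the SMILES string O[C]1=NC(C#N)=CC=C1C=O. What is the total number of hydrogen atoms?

4

Walk through each heavy atom and fill implicit hydrogens from standard valence (C 4, N 3, O 2, S 2, halogen 1):
  atom 1: O, bond orders sum to 1 (valence 2) → 1 H
  atom 2: C with explicit H count 0
  atom 3: N, bond orders sum to 3 (valence 3) → 0 H
  atom 4: C, bond orders sum to 4 (valence 4) → 0 H
  atom 5: C, bond orders sum to 4 (valence 4) → 0 H
  atom 6: N, bond orders sum to 3 (valence 3) → 0 H
  atom 7: C, bond orders sum to 3 (valence 4) → 1 H
  atom 8: C, bond orders sum to 3 (valence 4) → 1 H
  atom 9: C, bond orders sum to 4 (valence 4) → 0 H
  atom 10: C, bond orders sum to 3 (valence 4) → 1 H
  atom 11: O, bond orders sum to 2 (valence 2) → 0 H
Total hydrogens: 4.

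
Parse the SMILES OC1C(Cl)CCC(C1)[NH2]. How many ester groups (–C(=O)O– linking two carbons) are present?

Scan the SMILES for the ester motif — none present.
Groups that are present: 1 hydroxyl, 1 primary amine.

0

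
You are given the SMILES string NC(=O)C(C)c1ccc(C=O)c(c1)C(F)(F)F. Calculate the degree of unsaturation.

Molecular formula: C11H10F3NO2.
DoU = (2C + 2 + N − H − X) / 2, where X is the halogen count and O/S are ignored.
    = (2·11 + 2 + 1 − 10 − 3) / 2 = 12 / 2 = 6.

6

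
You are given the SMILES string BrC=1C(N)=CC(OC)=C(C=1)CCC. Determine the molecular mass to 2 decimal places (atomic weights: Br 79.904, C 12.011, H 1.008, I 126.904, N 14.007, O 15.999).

First, the molecular formula is C10H14BrNO (counting implicit H from valence).
  Br: 1 × 79.904 = 79.904
  C: 10 × 12.011 = 120.110
  H: 14 × 1.008 = 14.112
  N: 1 × 14.007 = 14.007
  O: 1 × 15.999 = 15.999
Sum: 1×79.904 + 10×12.011 + 14×1.008 + 1×14.007 + 1×15.999 = 244.132 → 244.13 g/mol.

244.13 g/mol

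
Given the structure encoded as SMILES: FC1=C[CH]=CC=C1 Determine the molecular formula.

Walk through each heavy atom and fill implicit hydrogens from standard valence (C 4, N 3, O 2, S 2, halogen 1):
  atom 1: F (halogen, monovalent) → 0 H
  atom 2: C, bond orders sum to 4 (valence 4) → 0 H
  atom 3: C, bond orders sum to 3 (valence 4) → 1 H
  atom 4: C with explicit H count 1
  atom 5: C, bond orders sum to 3 (valence 4) → 1 H
  atom 6: C, bond orders sum to 3 (valence 4) → 1 H
  atom 7: C, bond orders sum to 3 (valence 4) → 1 H
Totals → C:6, H:5, F:1.
In Hill order: C6H5F.

C6H5F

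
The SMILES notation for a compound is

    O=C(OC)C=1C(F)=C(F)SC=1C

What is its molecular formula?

C7H6F2O2S

Walk through each heavy atom and fill implicit hydrogens from standard valence (C 4, N 3, O 2, S 2, halogen 1):
  atom 1: O, bond orders sum to 2 (valence 2) → 0 H
  atom 2: C, bond orders sum to 4 (valence 4) → 0 H
  atom 3: O, bond orders sum to 2 (valence 2) → 0 H
  atom 4: C, bond orders sum to 1 (valence 4) → 3 H
  atom 5: C, bond orders sum to 4 (valence 4) → 0 H
  atom 6: C, bond orders sum to 4 (valence 4) → 0 H
  atom 7: F (halogen, monovalent) → 0 H
  atom 8: C, bond orders sum to 4 (valence 4) → 0 H
  atom 9: F (halogen, monovalent) → 0 H
  atom 10: S, bond orders sum to 2 (valence 2) → 0 H
  atom 11: C, bond orders sum to 4 (valence 4) → 0 H
  atom 12: C, bond orders sum to 1 (valence 4) → 3 H
Totals → C:7, H:6, F:2, O:2, S:1.
In Hill order: C7H6F2O2S.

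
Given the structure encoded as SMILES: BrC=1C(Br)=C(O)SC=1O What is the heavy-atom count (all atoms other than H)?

Every atom symbol written in the SMILES (organic subset) is one heavy atom; implicit H are not written.
Heavy atoms by element → Br:2, C:4, O:2, S:1.
Total: 9.

9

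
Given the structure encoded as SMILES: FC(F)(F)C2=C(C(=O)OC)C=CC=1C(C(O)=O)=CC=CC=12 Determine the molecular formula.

C14H9F3O4

Walk through each heavy atom and fill implicit hydrogens from standard valence (C 4, N 3, O 2, S 2, halogen 1):
  atom 1: F (halogen, monovalent) → 0 H
  atom 2: C, bond orders sum to 4 (valence 4) → 0 H
  atom 3: F (halogen, monovalent) → 0 H
  atom 4: F (halogen, monovalent) → 0 H
  atom 5: C, bond orders sum to 4 (valence 4) → 0 H
  atom 6: C, bond orders sum to 4 (valence 4) → 0 H
  atom 7: C, bond orders sum to 4 (valence 4) → 0 H
  atom 8: O, bond orders sum to 2 (valence 2) → 0 H
  atom 9: O, bond orders sum to 2 (valence 2) → 0 H
  atom 10: C, bond orders sum to 1 (valence 4) → 3 H
  atom 11: C, bond orders sum to 3 (valence 4) → 1 H
  atom 12: C, bond orders sum to 3 (valence 4) → 1 H
  atom 13: C, bond orders sum to 4 (valence 4) → 0 H
  atom 14: C, bond orders sum to 4 (valence 4) → 0 H
  atom 15: C, bond orders sum to 4 (valence 4) → 0 H
  atom 16: O, bond orders sum to 1 (valence 2) → 1 H
  atom 17: O, bond orders sum to 2 (valence 2) → 0 H
  atom 18: C, bond orders sum to 3 (valence 4) → 1 H
  atom 19: C, bond orders sum to 3 (valence 4) → 1 H
  atom 20: C, bond orders sum to 3 (valence 4) → 1 H
  atom 21: C, bond orders sum to 4 (valence 4) → 0 H
Totals → C:14, H:9, F:3, O:4.
In Hill order: C14H9F3O4.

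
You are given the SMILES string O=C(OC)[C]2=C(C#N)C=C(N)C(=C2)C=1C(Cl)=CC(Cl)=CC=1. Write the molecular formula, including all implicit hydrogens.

C15H10Cl2N2O2

Walk through each heavy atom and fill implicit hydrogens from standard valence (C 4, N 3, O 2, S 2, halogen 1):
  atom 1: O, bond orders sum to 2 (valence 2) → 0 H
  atom 2: C, bond orders sum to 4 (valence 4) → 0 H
  atom 3: O, bond orders sum to 2 (valence 2) → 0 H
  atom 4: C, bond orders sum to 1 (valence 4) → 3 H
  atom 5: C with explicit H count 0
  atom 6: C, bond orders sum to 4 (valence 4) → 0 H
  atom 7: C, bond orders sum to 4 (valence 4) → 0 H
  atom 8: N, bond orders sum to 3 (valence 3) → 0 H
  atom 9: C, bond orders sum to 3 (valence 4) → 1 H
  atom 10: C, bond orders sum to 4 (valence 4) → 0 H
  atom 11: N, bond orders sum to 1 (valence 3) → 2 H
  atom 12: C, bond orders sum to 4 (valence 4) → 0 H
  atom 13: C, bond orders sum to 3 (valence 4) → 1 H
  atom 14: C, bond orders sum to 4 (valence 4) → 0 H
  atom 15: C, bond orders sum to 4 (valence 4) → 0 H
  atom 16: Cl (halogen, monovalent) → 0 H
  atom 17: C, bond orders sum to 3 (valence 4) → 1 H
  atom 18: C, bond orders sum to 4 (valence 4) → 0 H
  atom 19: Cl (halogen, monovalent) → 0 H
  atom 20: C, bond orders sum to 3 (valence 4) → 1 H
  atom 21: C, bond orders sum to 3 (valence 4) → 1 H
Totals → C:15, H:10, Cl:2, N:2, O:2.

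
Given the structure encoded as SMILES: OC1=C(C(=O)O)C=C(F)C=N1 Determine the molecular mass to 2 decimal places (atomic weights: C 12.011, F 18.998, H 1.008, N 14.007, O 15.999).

157.10 g/mol

First, the molecular formula is C6H4FNO3 (counting implicit H from valence).
  C: 6 × 12.011 = 72.066
  F: 1 × 18.998 = 18.998
  H: 4 × 1.008 = 4.032
  N: 1 × 14.007 = 14.007
  O: 3 × 15.999 = 47.997
Sum: 6×12.011 + 1×18.998 + 4×1.008 + 1×14.007 + 3×15.999 = 157.100 → 157.10 g/mol.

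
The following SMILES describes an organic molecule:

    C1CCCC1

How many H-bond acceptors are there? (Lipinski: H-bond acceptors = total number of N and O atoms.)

0

N atoms: 0; O atoms: 0.
Lipinski HBA = 0 + 0 = 0.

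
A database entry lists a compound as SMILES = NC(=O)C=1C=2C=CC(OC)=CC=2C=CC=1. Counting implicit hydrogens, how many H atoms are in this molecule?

11

Walk through each heavy atom and fill implicit hydrogens from standard valence (C 4, N 3, O 2, S 2, halogen 1):
  atom 1: N, bond orders sum to 1 (valence 3) → 2 H
  atom 2: C, bond orders sum to 4 (valence 4) → 0 H
  atom 3: O, bond orders sum to 2 (valence 2) → 0 H
  atom 4: C, bond orders sum to 4 (valence 4) → 0 H
  atom 5: C, bond orders sum to 4 (valence 4) → 0 H
  atom 6: C, bond orders sum to 3 (valence 4) → 1 H
  atom 7: C, bond orders sum to 3 (valence 4) → 1 H
  atom 8: C, bond orders sum to 4 (valence 4) → 0 H
  atom 9: O, bond orders sum to 2 (valence 2) → 0 H
  atom 10: C, bond orders sum to 1 (valence 4) → 3 H
  atom 11: C, bond orders sum to 3 (valence 4) → 1 H
  atom 12: C, bond orders sum to 4 (valence 4) → 0 H
  atom 13: C, bond orders sum to 3 (valence 4) → 1 H
  atom 14: C, bond orders sum to 3 (valence 4) → 1 H
  atom 15: C, bond orders sum to 3 (valence 4) → 1 H
Total hydrogens: 11.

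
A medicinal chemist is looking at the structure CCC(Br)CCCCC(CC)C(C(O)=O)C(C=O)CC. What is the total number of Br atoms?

1

Scan the SMILES for Br atoms (remember two-letter symbols like Cl and Br are single atoms).
Bromine count: 1.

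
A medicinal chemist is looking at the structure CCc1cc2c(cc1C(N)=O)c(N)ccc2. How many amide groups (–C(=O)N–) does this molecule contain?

The amide motif appears at heavy-atom position 9 in the SMILES.
Other groups present: 1 primary amine.
Amide count: 1.

1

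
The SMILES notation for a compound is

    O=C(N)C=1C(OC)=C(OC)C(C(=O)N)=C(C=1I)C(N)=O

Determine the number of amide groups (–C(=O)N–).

3

The amide motif appears at heavy-atom positions 2, 12, 18 in the SMILES.
Other groups present: 2 ether.
Amide count: 3.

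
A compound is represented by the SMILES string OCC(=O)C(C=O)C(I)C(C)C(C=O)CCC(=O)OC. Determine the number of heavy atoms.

Every atom symbol written in the SMILES (organic subset) is one heavy atom; implicit H are not written.
Heavy atoms by element → C:13, I:1, O:6.
Total: 20.

20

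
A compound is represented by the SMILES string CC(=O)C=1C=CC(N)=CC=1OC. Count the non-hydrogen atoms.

12

Every atom symbol written in the SMILES (organic subset) is one heavy atom; implicit H are not written.
Heavy atoms by element → C:9, N:1, O:2.
Total: 12.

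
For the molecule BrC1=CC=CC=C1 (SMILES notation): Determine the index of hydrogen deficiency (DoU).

4

Degree of unsaturation = (number of rings) + (number of π bonds).
Ring closures in the SMILES: 1.
π bonds: 3 double bonds (each 1 DoU) → 3 DoU from unsaturation.
Total DoU = 1 + 3 = 4.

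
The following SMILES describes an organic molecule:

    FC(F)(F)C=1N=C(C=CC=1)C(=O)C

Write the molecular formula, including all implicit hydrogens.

C8H6F3NO

Walk through each heavy atom and fill implicit hydrogens from standard valence (C 4, N 3, O 2, S 2, halogen 1):
  atom 1: F (halogen, monovalent) → 0 H
  atom 2: C, bond orders sum to 4 (valence 4) → 0 H
  atom 3: F (halogen, monovalent) → 0 H
  atom 4: F (halogen, monovalent) → 0 H
  atom 5: C, bond orders sum to 4 (valence 4) → 0 H
  atom 6: N, bond orders sum to 3 (valence 3) → 0 H
  atom 7: C, bond orders sum to 4 (valence 4) → 0 H
  atom 8: C, bond orders sum to 3 (valence 4) → 1 H
  atom 9: C, bond orders sum to 3 (valence 4) → 1 H
  atom 10: C, bond orders sum to 3 (valence 4) → 1 H
  atom 11: C, bond orders sum to 4 (valence 4) → 0 H
  atom 12: O, bond orders sum to 2 (valence 2) → 0 H
  atom 13: C, bond orders sum to 1 (valence 4) → 3 H
Totals → C:8, H:6, F:3, N:1, O:1.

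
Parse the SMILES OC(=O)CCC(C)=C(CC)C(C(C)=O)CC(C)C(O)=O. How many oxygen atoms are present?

5

Scan the SMILES for O atoms (remember two-letter symbols like Cl and Br are single atoms).
Oxygen count: 5.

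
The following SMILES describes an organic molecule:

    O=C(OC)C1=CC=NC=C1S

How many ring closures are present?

In SMILES, each pair of matching ring-closure digits denotes one ring-closing bond; the number of such bonds equals the number of independent rings.
Ring-closure bonds here: 1.

1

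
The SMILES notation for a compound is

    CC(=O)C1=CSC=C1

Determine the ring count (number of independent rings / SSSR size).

In SMILES, each pair of matching ring-closure digits denotes one ring-closing bond; the number of such bonds equals the number of independent rings.
Ring-closure bonds here: 1.

1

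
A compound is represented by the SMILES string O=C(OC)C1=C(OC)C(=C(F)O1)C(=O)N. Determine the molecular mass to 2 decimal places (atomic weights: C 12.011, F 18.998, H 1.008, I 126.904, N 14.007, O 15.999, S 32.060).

217.15 g/mol

First, the molecular formula is C8H8FNO5 (counting implicit H from valence).
  C: 8 × 12.011 = 96.088
  F: 1 × 18.998 = 18.998
  H: 8 × 1.008 = 8.064
  N: 1 × 14.007 = 14.007
  O: 5 × 15.999 = 79.995
Sum: 8×12.011 + 1×18.998 + 8×1.008 + 1×14.007 + 5×15.999 = 217.152 → 217.15 g/mol.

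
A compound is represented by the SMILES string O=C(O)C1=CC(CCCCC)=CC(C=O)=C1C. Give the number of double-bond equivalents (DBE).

Molecular formula: C14H18O3.
DoU = (2C + 2 + N − H − X) / 2, where X is the halogen count and O/S are ignored.
    = (2·14 + 2 + 0 − 18 − 0) / 2 = 12 / 2 = 6.

6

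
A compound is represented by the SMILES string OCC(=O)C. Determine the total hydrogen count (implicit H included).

6

Walk through each heavy atom and fill implicit hydrogens from standard valence (C 4, N 3, O 2, S 2, halogen 1):
  atom 1: O, bond orders sum to 1 (valence 2) → 1 H
  atom 2: C, bond orders sum to 2 (valence 4) → 2 H
  atom 3: C, bond orders sum to 4 (valence 4) → 0 H
  atom 4: O, bond orders sum to 2 (valence 2) → 0 H
  atom 5: C, bond orders sum to 1 (valence 4) → 3 H
Total hydrogens: 6.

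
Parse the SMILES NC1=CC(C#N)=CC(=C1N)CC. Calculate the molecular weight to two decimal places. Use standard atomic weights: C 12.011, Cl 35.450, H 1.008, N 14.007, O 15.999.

First, the molecular formula is C9H11N3 (counting implicit H from valence).
  C: 9 × 12.011 = 108.099
  H: 11 × 1.008 = 11.088
  N: 3 × 14.007 = 42.021
Sum: 9×12.011 + 11×1.008 + 3×14.007 = 161.208 → 161.21 g/mol.

161.21 g/mol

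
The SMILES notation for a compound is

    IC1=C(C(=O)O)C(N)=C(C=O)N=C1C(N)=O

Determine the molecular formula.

Walk through each heavy atom and fill implicit hydrogens from standard valence (C 4, N 3, O 2, S 2, halogen 1):
  atom 1: I (halogen, monovalent) → 0 H
  atom 2: C, bond orders sum to 4 (valence 4) → 0 H
  atom 3: C, bond orders sum to 4 (valence 4) → 0 H
  atom 4: C, bond orders sum to 4 (valence 4) → 0 H
  atom 5: O, bond orders sum to 2 (valence 2) → 0 H
  atom 6: O, bond orders sum to 1 (valence 2) → 1 H
  atom 7: C, bond orders sum to 4 (valence 4) → 0 H
  atom 8: N, bond orders sum to 1 (valence 3) → 2 H
  atom 9: C, bond orders sum to 4 (valence 4) → 0 H
  atom 10: C, bond orders sum to 3 (valence 4) → 1 H
  atom 11: O, bond orders sum to 2 (valence 2) → 0 H
  atom 12: N, bond orders sum to 3 (valence 3) → 0 H
  atom 13: C, bond orders sum to 4 (valence 4) → 0 H
  atom 14: C, bond orders sum to 4 (valence 4) → 0 H
  atom 15: N, bond orders sum to 1 (valence 3) → 2 H
  atom 16: O, bond orders sum to 2 (valence 2) → 0 H
Totals → C:8, H:6, I:1, N:3, O:4.

C8H6IN3O4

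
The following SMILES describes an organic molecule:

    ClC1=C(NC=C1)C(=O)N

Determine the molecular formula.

Walk through each heavy atom and fill implicit hydrogens from standard valence (C 4, N 3, O 2, S 2, halogen 1):
  atom 1: Cl (halogen, monovalent) → 0 H
  atom 2: C, bond orders sum to 4 (valence 4) → 0 H
  atom 3: C, bond orders sum to 4 (valence 4) → 0 H
  atom 4: N, bond orders sum to 2 (valence 3) → 1 H
  atom 5: C, bond orders sum to 3 (valence 4) → 1 H
  atom 6: C, bond orders sum to 3 (valence 4) → 1 H
  atom 7: C, bond orders sum to 4 (valence 4) → 0 H
  atom 8: O, bond orders sum to 2 (valence 2) → 0 H
  atom 9: N, bond orders sum to 1 (valence 3) → 2 H
Totals → C:5, H:5, Cl:1, N:2, O:1.

C5H5ClN2O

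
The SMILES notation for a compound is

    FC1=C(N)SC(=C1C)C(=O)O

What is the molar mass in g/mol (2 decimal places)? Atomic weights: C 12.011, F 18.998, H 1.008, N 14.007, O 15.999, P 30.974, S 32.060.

First, the molecular formula is C6H6FNO2S (counting implicit H from valence).
  C: 6 × 12.011 = 72.066
  F: 1 × 18.998 = 18.998
  H: 6 × 1.008 = 6.048
  N: 1 × 14.007 = 14.007
  O: 2 × 15.999 = 31.998
  S: 1 × 32.060 = 32.060
Sum: 6×12.011 + 1×18.998 + 6×1.008 + 1×14.007 + 2×15.999 + 1×32.060 = 175.177 → 175.18 g/mol.

175.18 g/mol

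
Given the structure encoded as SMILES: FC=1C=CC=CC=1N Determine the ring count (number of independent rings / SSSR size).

1

In SMILES, each pair of matching ring-closure digits denotes one ring-closing bond; the number of such bonds equals the number of independent rings.
Ring-closure bonds here: 1.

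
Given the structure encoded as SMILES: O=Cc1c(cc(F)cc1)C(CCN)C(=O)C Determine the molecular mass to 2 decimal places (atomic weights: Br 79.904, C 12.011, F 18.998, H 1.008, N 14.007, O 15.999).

First, the molecular formula is C12H14FNO2 (counting implicit H from valence).
  C: 12 × 12.011 = 144.132
  F: 1 × 18.998 = 18.998
  H: 14 × 1.008 = 14.112
  N: 1 × 14.007 = 14.007
  O: 2 × 15.999 = 31.998
Sum: 12×12.011 + 1×18.998 + 14×1.008 + 1×14.007 + 2×15.999 = 223.247 → 223.25 g/mol.

223.25 g/mol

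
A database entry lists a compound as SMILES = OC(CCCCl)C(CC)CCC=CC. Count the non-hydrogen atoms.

Every atom symbol written in the SMILES (organic subset) is one heavy atom; implicit H are not written.
Heavy atoms by element → C:12, Cl:1, O:1.
Total: 14.

14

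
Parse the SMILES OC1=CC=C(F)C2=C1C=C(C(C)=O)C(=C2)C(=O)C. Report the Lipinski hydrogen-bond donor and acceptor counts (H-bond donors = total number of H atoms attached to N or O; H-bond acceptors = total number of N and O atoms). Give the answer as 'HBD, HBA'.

1, 3

Donors: find every N or O and count the H atoms it carries.
  atom 1 (O): bond orders sum to 1 → 1 H
  atom 13 (O): bond orders sum to 2 → 0 H
  atom 17 (O): bond orders sum to 2 → 0 H
Lipinski HBD = 1.
Acceptors: N atoms = 0, O atoms = 3 → HBA = 3.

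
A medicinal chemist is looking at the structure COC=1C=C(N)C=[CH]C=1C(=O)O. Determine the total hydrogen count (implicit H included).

9

Walk through each heavy atom and fill implicit hydrogens from standard valence (C 4, N 3, O 2, S 2, halogen 1):
  atom 1: C, bond orders sum to 1 (valence 4) → 3 H
  atom 2: O, bond orders sum to 2 (valence 2) → 0 H
  atom 3: C, bond orders sum to 4 (valence 4) → 0 H
  atom 4: C, bond orders sum to 3 (valence 4) → 1 H
  atom 5: C, bond orders sum to 4 (valence 4) → 0 H
  atom 6: N, bond orders sum to 1 (valence 3) → 2 H
  atom 7: C, bond orders sum to 3 (valence 4) → 1 H
  atom 8: C with explicit H count 1
  atom 9: C, bond orders sum to 4 (valence 4) → 0 H
  atom 10: C, bond orders sum to 4 (valence 4) → 0 H
  atom 11: O, bond orders sum to 2 (valence 2) → 0 H
  atom 12: O, bond orders sum to 1 (valence 2) → 1 H
Total hydrogens: 9.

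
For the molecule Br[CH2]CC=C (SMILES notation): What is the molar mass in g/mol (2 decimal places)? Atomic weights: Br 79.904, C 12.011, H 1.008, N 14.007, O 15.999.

135.00 g/mol

First, the molecular formula is C4H7Br (counting implicit H from valence).
  Br: 1 × 79.904 = 79.904
  C: 4 × 12.011 = 48.044
  H: 7 × 1.008 = 7.056
Sum: 1×79.904 + 4×12.011 + 7×1.008 = 135.004 → 135.00 g/mol.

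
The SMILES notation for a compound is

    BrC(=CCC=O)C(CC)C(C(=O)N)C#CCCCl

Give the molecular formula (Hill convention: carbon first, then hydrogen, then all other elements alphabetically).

Walk through each heavy atom and fill implicit hydrogens from standard valence (C 4, N 3, O 2, S 2, halogen 1):
  atom 1: Br (halogen, monovalent) → 0 H
  atom 2: C, bond orders sum to 4 (valence 4) → 0 H
  atom 3: C, bond orders sum to 3 (valence 4) → 1 H
  atom 4: C, bond orders sum to 2 (valence 4) → 2 H
  atom 5: C, bond orders sum to 3 (valence 4) → 1 H
  atom 6: O, bond orders sum to 2 (valence 2) → 0 H
  atom 7: C, bond orders sum to 3 (valence 4) → 1 H
  atom 8: C, bond orders sum to 2 (valence 4) → 2 H
  atom 9: C, bond orders sum to 1 (valence 4) → 3 H
  atom 10: C, bond orders sum to 3 (valence 4) → 1 H
  atom 11: C, bond orders sum to 4 (valence 4) → 0 H
  atom 12: O, bond orders sum to 2 (valence 2) → 0 H
  atom 13: N, bond orders sum to 1 (valence 3) → 2 H
  atom 14: C, bond orders sum to 4 (valence 4) → 0 H
  atom 15: C, bond orders sum to 4 (valence 4) → 0 H
  atom 16: C, bond orders sum to 2 (valence 4) → 2 H
  atom 17: C, bond orders sum to 2 (valence 4) → 2 H
  atom 18: Cl (halogen, monovalent) → 0 H
Totals → C:13, H:17, Br:1, Cl:1, N:1, O:2.
In Hill order: C13H17BrClNO2.

C13H17BrClNO2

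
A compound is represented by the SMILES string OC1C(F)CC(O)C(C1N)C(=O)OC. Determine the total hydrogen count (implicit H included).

Walk through each heavy atom and fill implicit hydrogens from standard valence (C 4, N 3, O 2, S 2, halogen 1):
  atom 1: O, bond orders sum to 1 (valence 2) → 1 H
  atom 2: C, bond orders sum to 3 (valence 4) → 1 H
  atom 3: C, bond orders sum to 3 (valence 4) → 1 H
  atom 4: F (halogen, monovalent) → 0 H
  atom 5: C, bond orders sum to 2 (valence 4) → 2 H
  atom 6: C, bond orders sum to 3 (valence 4) → 1 H
  atom 7: O, bond orders sum to 1 (valence 2) → 1 H
  atom 8: C, bond orders sum to 3 (valence 4) → 1 H
  atom 9: C, bond orders sum to 3 (valence 4) → 1 H
  atom 10: N, bond orders sum to 1 (valence 3) → 2 H
  atom 11: C, bond orders sum to 4 (valence 4) → 0 H
  atom 12: O, bond orders sum to 2 (valence 2) → 0 H
  atom 13: O, bond orders sum to 2 (valence 2) → 0 H
  atom 14: C, bond orders sum to 1 (valence 4) → 3 H
Total hydrogens: 14.

14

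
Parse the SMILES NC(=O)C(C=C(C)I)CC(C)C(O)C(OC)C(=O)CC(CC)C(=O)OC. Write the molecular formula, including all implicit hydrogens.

Walk through each heavy atom and fill implicit hydrogens from standard valence (C 4, N 3, O 2, S 2, halogen 1):
  atom 1: N, bond orders sum to 1 (valence 3) → 2 H
  atom 2: C, bond orders sum to 4 (valence 4) → 0 H
  atom 3: O, bond orders sum to 2 (valence 2) → 0 H
  atom 4: C, bond orders sum to 3 (valence 4) → 1 H
  atom 5: C, bond orders sum to 3 (valence 4) → 1 H
  atom 6: C, bond orders sum to 4 (valence 4) → 0 H
  atom 7: C, bond orders sum to 1 (valence 4) → 3 H
  atom 8: I (halogen, monovalent) → 0 H
  atom 9: C, bond orders sum to 2 (valence 4) → 2 H
  atom 10: C, bond orders sum to 3 (valence 4) → 1 H
  atom 11: C, bond orders sum to 1 (valence 4) → 3 H
  atom 12: C, bond orders sum to 3 (valence 4) → 1 H
  atom 13: O, bond orders sum to 1 (valence 2) → 1 H
  atom 14: C, bond orders sum to 3 (valence 4) → 1 H
  atom 15: O, bond orders sum to 2 (valence 2) → 0 H
  atom 16: C, bond orders sum to 1 (valence 4) → 3 H
  atom 17: C, bond orders sum to 4 (valence 4) → 0 H
  atom 18: O, bond orders sum to 2 (valence 2) → 0 H
  atom 19: C, bond orders sum to 2 (valence 4) → 2 H
  atom 20: C, bond orders sum to 3 (valence 4) → 1 H
  atom 21: C, bond orders sum to 2 (valence 4) → 2 H
  atom 22: C, bond orders sum to 1 (valence 4) → 3 H
  atom 23: C, bond orders sum to 4 (valence 4) → 0 H
  atom 24: O, bond orders sum to 2 (valence 2) → 0 H
  atom 25: O, bond orders sum to 2 (valence 2) → 0 H
  atom 26: C, bond orders sum to 1 (valence 4) → 3 H
Totals → C:18, H:30, I:1, N:1, O:6.
In Hill order: C18H30INO6.

C18H30INO6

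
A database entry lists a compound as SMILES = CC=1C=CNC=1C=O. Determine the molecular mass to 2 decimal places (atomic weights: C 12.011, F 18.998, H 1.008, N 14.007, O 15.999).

109.13 g/mol

First, the molecular formula is C6H7NO (counting implicit H from valence).
  C: 6 × 12.011 = 72.066
  H: 7 × 1.008 = 7.056
  N: 1 × 14.007 = 14.007
  O: 1 × 15.999 = 15.999
Sum: 6×12.011 + 7×1.008 + 1×14.007 + 1×15.999 = 109.128 → 109.13 g/mol.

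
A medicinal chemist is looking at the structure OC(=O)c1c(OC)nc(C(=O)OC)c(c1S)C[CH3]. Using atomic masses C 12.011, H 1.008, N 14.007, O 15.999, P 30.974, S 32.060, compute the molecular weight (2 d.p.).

271.29 g/mol

First, the molecular formula is C11H13NO5S (counting implicit H from valence).
  C: 11 × 12.011 = 132.121
  H: 13 × 1.008 = 13.104
  N: 1 × 14.007 = 14.007
  O: 5 × 15.999 = 79.995
  S: 1 × 32.060 = 32.060
Sum: 11×12.011 + 13×1.008 + 1×14.007 + 5×15.999 + 1×32.060 = 271.287 → 271.29 g/mol.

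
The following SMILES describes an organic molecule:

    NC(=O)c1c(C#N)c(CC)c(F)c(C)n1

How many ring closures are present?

In SMILES, each pair of matching ring-closure digits denotes one ring-closing bond; the number of such bonds equals the number of independent rings.
Ring-closure bonds here: 1.

1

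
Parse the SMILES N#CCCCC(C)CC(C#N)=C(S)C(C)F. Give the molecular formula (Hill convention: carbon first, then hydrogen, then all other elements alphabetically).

Walk through each heavy atom and fill implicit hydrogens from standard valence (C 4, N 3, O 2, S 2, halogen 1):
  atom 1: N, bond orders sum to 3 (valence 3) → 0 H
  atom 2: C, bond orders sum to 4 (valence 4) → 0 H
  atom 3: C, bond orders sum to 2 (valence 4) → 2 H
  atom 4: C, bond orders sum to 2 (valence 4) → 2 H
  atom 5: C, bond orders sum to 2 (valence 4) → 2 H
  atom 6: C, bond orders sum to 3 (valence 4) → 1 H
  atom 7: C, bond orders sum to 1 (valence 4) → 3 H
  atom 8: C, bond orders sum to 2 (valence 4) → 2 H
  atom 9: C, bond orders sum to 4 (valence 4) → 0 H
  atom 10: C, bond orders sum to 4 (valence 4) → 0 H
  atom 11: N, bond orders sum to 3 (valence 3) → 0 H
  atom 12: C, bond orders sum to 4 (valence 4) → 0 H
  atom 13: S, bond orders sum to 1 (valence 2) → 1 H
  atom 14: C, bond orders sum to 3 (valence 4) → 1 H
  atom 15: C, bond orders sum to 1 (valence 4) → 3 H
  atom 16: F (halogen, monovalent) → 0 H
Totals → C:12, H:17, F:1, N:2, S:1.

C12H17FN2S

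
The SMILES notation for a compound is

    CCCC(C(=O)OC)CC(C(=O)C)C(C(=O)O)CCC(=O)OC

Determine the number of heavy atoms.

23

Every atom symbol written in the SMILES (organic subset) is one heavy atom; implicit H are not written.
Heavy atoms by element → C:16, O:7.
Total: 23.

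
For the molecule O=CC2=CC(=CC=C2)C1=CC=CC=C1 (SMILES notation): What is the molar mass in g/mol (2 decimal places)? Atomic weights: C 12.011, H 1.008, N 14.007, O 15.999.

182.22 g/mol

First, the molecular formula is C13H10O (counting implicit H from valence).
  C: 13 × 12.011 = 156.143
  H: 10 × 1.008 = 10.080
  O: 1 × 15.999 = 15.999
Sum: 13×12.011 + 10×1.008 + 1×15.999 = 182.222 → 182.22 g/mol.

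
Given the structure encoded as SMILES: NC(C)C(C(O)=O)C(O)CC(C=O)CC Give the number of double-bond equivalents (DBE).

2

Molecular formula: C10H19NO4.
DoU = (2C + 2 + N − H − X) / 2, where X is the halogen count and O/S are ignored.
    = (2·10 + 2 + 1 − 19 − 0) / 2 = 4 / 2 = 2.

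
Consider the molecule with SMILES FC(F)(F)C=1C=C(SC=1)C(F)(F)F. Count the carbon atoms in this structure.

6

Count every carbon token in the SMILES (each C, including those in ring-closure positions and inside branches).
Carbon count: 6.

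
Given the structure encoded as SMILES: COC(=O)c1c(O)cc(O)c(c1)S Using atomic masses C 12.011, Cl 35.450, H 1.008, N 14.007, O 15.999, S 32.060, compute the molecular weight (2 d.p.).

First, the molecular formula is C8H8O4S (counting implicit H from valence).
  C: 8 × 12.011 = 96.088
  H: 8 × 1.008 = 8.064
  O: 4 × 15.999 = 63.996
  S: 1 × 32.060 = 32.060
Sum: 8×12.011 + 8×1.008 + 4×15.999 + 1×32.060 = 200.208 → 200.21 g/mol.

200.21 g/mol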